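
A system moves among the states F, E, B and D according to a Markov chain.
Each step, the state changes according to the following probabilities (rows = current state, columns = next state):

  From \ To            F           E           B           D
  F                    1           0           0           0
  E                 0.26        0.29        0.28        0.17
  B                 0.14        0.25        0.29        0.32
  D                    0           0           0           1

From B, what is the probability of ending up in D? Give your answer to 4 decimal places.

Let h(s) be the probability of absorption at D starting from transient state s. Then h(D) = 1 and h(F) = 0. By first-step analysis:
h(E) = 0.26·0 + 0.29·h(E) + 0.28·h(B) + 0.17·1
h(B) = 0.14·0 + 0.25·h(E) + 0.29·h(B) + 0.32·1
Solving: h(E) = 0.4845, h(B) = 0.6213.
Starting from B, the probability is 0.6213.

0.6213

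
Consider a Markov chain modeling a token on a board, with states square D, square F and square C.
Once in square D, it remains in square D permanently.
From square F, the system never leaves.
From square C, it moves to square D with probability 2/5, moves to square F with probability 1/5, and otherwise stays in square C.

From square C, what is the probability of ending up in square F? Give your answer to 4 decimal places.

Let h(s) be the probability of absorption at square F starting from transient state s. Then h(square F) = 1 and h(square D) = 0. By first-step analysis:
h(square C) = 0.4·0 + 0.2·1 + 0.4·h(square C)
Solving: h(square C) = 0.3333.
Starting from square C, the probability is 0.3333.

0.3333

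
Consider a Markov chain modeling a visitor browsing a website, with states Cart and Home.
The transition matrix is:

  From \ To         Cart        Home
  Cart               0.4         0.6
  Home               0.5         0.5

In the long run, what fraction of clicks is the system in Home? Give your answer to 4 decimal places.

Let the stationary distribution be π with π = πP and π_1 + π_2 = 1.
π_1 = 0.4·π_1 + 0.5·π_2
Solving with the normalization constraint gives π = (0.4545, 0.5455).
So the stationary probability of Home is 0.5455.

0.5455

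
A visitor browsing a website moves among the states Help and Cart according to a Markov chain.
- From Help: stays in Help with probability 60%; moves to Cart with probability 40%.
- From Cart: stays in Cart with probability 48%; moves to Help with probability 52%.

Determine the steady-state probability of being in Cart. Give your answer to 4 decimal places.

0.4348

Let the stationary distribution be π with π = πP and π_1 + π_2 = 1.
π_1 = 0.6·π_1 + 0.52·π_2
Solving with the normalization constraint gives π = (0.5652, 0.4348).
So the stationary probability of Cart is 0.4348.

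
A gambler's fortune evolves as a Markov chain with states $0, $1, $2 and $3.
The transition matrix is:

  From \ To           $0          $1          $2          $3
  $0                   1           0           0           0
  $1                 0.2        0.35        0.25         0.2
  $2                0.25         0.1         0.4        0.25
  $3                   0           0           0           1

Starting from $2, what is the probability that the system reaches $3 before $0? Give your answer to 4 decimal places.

0.5000

Let h(s) be the probability of absorption at $3 starting from transient state s. Then h($3) = 1 and h($0) = 0. By first-step analysis:
h($1) = 0.2·0 + 0.35·h($1) + 0.25·h($2) + 0.2·1
h($2) = 0.25·0 + 0.1·h($1) + 0.4·h($2) + 0.25·1
Solving: h($1) = 0.5000, h($2) = 0.5000.
Starting from $2, the probability is 0.5000.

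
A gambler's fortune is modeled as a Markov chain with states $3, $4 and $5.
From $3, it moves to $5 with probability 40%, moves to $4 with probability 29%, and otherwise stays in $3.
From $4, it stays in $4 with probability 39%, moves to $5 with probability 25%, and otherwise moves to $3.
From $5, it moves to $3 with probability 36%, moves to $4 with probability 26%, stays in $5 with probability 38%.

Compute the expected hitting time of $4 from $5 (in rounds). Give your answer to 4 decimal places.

3.6998

Let t(s) be the expected number of rounds to first reach $4 from state s, with t($4) = 0. Conditioning on the first round:
t($3) = 1 + 0.31·t($3) + 0.4·t($5)
t($5) = 1 + 0.36·t($3) + 0.38·t($5)
Solving: t($3) = 3.5941, t($5) = 3.6998.
Expected rounds from $5 to $4: 3.6998.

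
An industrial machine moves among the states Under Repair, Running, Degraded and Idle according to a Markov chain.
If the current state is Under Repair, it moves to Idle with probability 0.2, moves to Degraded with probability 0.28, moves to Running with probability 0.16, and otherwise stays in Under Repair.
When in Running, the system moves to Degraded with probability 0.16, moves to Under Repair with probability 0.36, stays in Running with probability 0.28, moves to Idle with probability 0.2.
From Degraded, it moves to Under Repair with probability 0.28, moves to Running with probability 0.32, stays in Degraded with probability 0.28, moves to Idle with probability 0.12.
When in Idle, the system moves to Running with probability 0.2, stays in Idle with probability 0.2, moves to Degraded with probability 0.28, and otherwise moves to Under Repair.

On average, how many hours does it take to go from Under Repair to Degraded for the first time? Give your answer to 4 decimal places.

Let t(s) be the expected number of hours to first reach Degraded from state s, with t(Degraded) = 0. Conditioning on the first hour:
t(Under Repair) = 1 + 0.36·t(Under Repair) + 0.16·t(Running) + 0.2·t(Idle)
t(Running) = 1 + 0.36·t(Under Repair) + 0.28·t(Running) + 0.2·t(Idle)
t(Idle) = 1 + 0.32·t(Under Repair) + 0.2·t(Running) + 0.2·t(Idle)
Solving: t(Under Repair) = 3.8897, t(Running) = 4.4201, t(Idle) = 3.9109.
Expected hours from Under Repair to Degraded: 3.8897.

3.8897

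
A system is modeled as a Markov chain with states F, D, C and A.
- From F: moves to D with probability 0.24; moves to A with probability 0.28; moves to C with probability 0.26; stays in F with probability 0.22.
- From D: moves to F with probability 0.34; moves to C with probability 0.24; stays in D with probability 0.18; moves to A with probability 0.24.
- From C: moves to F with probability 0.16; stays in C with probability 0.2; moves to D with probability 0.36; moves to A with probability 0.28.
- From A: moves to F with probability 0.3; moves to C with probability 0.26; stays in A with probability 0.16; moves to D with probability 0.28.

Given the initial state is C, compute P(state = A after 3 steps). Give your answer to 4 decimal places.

0.2420

Propagate the distribution vector 3 steps from C.
After 0 steps: (0.0000, 0.0000, 1.0000, 0.0000)
After 1 step: (0.1600, 0.3600, 0.2000, 0.2800)
After 2 steps: (0.2736, 0.2536, 0.2408, 0.2320)
After 3 steps: (0.2545, 0.2630, 0.2405, 0.2420)
P(in A after 3 steps) = 0.2420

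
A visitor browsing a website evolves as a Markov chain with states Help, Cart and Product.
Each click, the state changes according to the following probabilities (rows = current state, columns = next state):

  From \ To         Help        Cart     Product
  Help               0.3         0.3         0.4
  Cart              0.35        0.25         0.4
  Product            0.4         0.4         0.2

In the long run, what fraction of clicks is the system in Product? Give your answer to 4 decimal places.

0.3333

Let the stationary distribution be π with π = πP and π_1 + π_2 + π_3 = 1.
π_1 = 0.3·π_1 + 0.35·π_2 + 0.4·π_3
π_2 = 0.3·π_1 + 0.25·π_2 + 0.4·π_3
Solving with the normalization constraint gives π = (0.3492, 0.3175, 0.3333).
So the stationary probability of Product is 0.3333.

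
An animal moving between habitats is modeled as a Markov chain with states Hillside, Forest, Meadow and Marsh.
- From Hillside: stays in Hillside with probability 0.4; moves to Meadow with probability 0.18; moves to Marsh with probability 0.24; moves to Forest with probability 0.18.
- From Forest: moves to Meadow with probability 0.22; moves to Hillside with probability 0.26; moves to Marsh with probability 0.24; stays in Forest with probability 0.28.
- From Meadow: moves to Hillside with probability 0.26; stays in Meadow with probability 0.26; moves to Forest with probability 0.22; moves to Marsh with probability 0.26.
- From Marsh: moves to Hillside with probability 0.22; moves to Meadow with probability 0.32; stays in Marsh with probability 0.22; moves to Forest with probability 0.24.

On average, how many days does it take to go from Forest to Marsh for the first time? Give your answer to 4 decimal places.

4.0928

Let t(s) be the expected number of days to first reach Marsh from state s, with t(Marsh) = 0. Conditioning on the first day:
t(Hillside) = 1 + 0.4·t(Hillside) + 0.18·t(Forest) + 0.18·t(Meadow)
t(Forest) = 1 + 0.26·t(Hillside) + 0.28·t(Forest) + 0.22·t(Meadow)
t(Meadow) = 1 + 0.26·t(Hillside) + 0.22·t(Forest) + 0.26·t(Meadow)
Solving: t(Hillside) = 4.0968, t(Forest) = 4.0928, t(Meadow) = 4.0075.
Expected days from Forest to Marsh: 4.0928.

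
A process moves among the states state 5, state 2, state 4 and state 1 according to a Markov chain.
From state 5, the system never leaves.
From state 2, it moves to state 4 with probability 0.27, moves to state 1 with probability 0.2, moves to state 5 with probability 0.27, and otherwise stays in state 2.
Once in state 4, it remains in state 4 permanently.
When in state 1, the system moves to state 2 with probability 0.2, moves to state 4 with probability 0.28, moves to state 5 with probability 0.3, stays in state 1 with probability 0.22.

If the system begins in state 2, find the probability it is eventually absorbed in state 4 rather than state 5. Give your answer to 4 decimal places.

0.4963

Let h(s) be the probability of absorption at state 4 starting from transient state s. Then h(state 4) = 1 and h(state 5) = 0. By first-step analysis:
h(state 2) = 0.27·0 + 0.26·h(state 2) + 0.27·1 + 0.2·h(state 1)
h(state 1) = 0.3·0 + 0.2·h(state 2) + 0.28·1 + 0.22·h(state 1)
Solving: h(state 2) = 0.4963, h(state 1) = 0.4862.
Starting from state 2, the probability is 0.4963.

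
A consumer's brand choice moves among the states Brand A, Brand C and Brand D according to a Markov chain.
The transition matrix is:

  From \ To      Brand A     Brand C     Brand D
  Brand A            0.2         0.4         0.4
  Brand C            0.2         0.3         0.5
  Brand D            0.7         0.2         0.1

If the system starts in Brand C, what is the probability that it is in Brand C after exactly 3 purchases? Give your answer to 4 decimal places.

Propagate the distribution vector 3 purchases from Brand C.
After 0 purchases: (0.0000, 1.0000, 0.0000)
After 1 purchase: (0.2000, 0.3000, 0.5000)
After 2 purchases: (0.4500, 0.2700, 0.2800)
After 3 purchases: (0.3400, 0.3170, 0.3430)
P(in Brand C after 3 purchases) = 0.3170

0.3170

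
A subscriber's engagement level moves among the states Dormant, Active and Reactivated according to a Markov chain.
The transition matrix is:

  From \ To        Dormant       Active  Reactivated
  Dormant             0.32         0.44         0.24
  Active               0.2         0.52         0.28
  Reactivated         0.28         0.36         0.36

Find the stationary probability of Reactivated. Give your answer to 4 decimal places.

0.2933

Let the stationary distribution be π with π = πP and π_1 + π_2 + π_3 = 1.
π_1 = 0.32·π_1 + 0.2·π_2 + 0.28·π_3
π_2 = 0.44·π_1 + 0.52·π_2 + 0.36·π_3
Solving with the normalization constraint gives π = (0.2539, 0.4528, 0.2933).
So the stationary probability of Reactivated is 0.2933.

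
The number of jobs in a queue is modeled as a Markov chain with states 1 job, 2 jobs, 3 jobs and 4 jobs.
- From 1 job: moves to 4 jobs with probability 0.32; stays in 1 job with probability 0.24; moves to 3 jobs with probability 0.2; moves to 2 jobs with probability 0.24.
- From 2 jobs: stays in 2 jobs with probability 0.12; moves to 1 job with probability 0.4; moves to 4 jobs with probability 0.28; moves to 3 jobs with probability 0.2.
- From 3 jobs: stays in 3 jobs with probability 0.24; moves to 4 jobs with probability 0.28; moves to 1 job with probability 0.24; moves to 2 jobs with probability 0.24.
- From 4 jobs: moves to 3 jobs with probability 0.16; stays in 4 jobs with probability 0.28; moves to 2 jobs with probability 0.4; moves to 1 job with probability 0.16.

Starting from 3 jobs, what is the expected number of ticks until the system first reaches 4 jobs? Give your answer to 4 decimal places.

3.4368

Let t(s) be the expected number of ticks to first reach 4 jobs from state s, with t(4 jobs) = 0. Conditioning on the first tick:
t(1 job) = 1 + 0.24·t(1 job) + 0.24·t(2 jobs) + 0.2·t(3 jobs)
t(2 jobs) = 1 + 0.4·t(1 job) + 0.12·t(2 jobs) + 0.2·t(3 jobs)
t(3 jobs) = 1 + 0.24·t(1 job) + 0.24·t(2 jobs) + 0.24·t(3 jobs)
Solving: t(1 job) = 3.2993, t(2 jobs) = 3.4171, t(3 jobs) = 3.4368.
Expected ticks from 3 jobs to 4 jobs: 3.4368.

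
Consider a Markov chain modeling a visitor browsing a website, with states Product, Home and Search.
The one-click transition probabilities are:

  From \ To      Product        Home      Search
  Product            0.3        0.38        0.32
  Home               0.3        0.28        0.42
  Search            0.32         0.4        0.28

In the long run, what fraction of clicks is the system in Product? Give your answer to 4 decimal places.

Let the stationary distribution be π with π = πP and π_1 + π_2 + π_3 = 1.
π_1 = 0.3·π_1 + 0.3·π_2 + 0.32·π_3
π_2 = 0.38·π_1 + 0.28·π_2 + 0.4·π_3
Solving with the normalization constraint gives π = (0.3068, 0.3517, 0.3415).
So the stationary probability of Product is 0.3068.

0.3068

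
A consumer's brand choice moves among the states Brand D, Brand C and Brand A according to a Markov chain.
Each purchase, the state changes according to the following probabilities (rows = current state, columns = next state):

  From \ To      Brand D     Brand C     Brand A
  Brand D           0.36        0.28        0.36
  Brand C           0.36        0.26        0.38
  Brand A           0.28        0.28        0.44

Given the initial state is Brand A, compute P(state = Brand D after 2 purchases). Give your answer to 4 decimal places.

Sum over the intermediate state after 1 purchase:
P = P(Brand A→Brand D)·P(Brand D→Brand D) + P(Brand A→Brand C)·P(Brand C→Brand D) + P(Brand A→Brand A)·P(Brand A→Brand D)
  = 0.28×0.36 + 0.28×0.36 + 0.44×0.28
  = 0.1008 + 0.1008 + 0.1232 = 0.3248

0.3248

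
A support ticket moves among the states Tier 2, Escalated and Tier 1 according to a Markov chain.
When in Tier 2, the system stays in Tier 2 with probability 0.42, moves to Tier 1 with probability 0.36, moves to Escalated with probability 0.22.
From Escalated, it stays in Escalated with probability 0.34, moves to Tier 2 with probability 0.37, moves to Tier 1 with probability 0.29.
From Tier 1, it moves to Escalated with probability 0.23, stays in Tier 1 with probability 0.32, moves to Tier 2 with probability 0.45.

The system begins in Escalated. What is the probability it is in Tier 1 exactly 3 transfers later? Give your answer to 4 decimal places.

Propagate the distribution vector 3 transfers from Escalated.
After 0 transfers: (0.0000, 1.0000, 0.0000)
After 1 transfer: (0.3700, 0.3400, 0.2900)
After 2 transfers: (0.4117, 0.2637, 0.3246)
After 3 transfers: (0.4166, 0.2549, 0.3286)
P(in Tier 1 after 3 transfers) = 0.3286

0.3286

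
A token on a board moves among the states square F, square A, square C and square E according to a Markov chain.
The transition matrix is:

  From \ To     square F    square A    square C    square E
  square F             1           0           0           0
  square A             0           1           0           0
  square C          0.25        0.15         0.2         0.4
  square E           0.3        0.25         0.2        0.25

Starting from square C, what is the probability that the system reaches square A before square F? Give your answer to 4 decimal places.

0.4087

Let h(s) be the probability of absorption at square A starting from transient state s. Then h(square A) = 1 and h(square F) = 0. By first-step analysis:
h(square C) = 0.25·0 + 0.15·1 + 0.2·h(square C) + 0.4·h(square E)
h(square E) = 0.3·0 + 0.25·1 + 0.2·h(square C) + 0.25·h(square E)
Solving: h(square C) = 0.4087, h(square E) = 0.4423.
Starting from square C, the probability is 0.4087.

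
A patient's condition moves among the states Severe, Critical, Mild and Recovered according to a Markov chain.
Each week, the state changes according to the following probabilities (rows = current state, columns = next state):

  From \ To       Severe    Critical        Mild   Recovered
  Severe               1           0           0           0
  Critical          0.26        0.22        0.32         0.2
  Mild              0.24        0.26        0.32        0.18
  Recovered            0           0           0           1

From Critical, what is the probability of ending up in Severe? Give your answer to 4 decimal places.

0.5671

Let h(s) be the probability of absorption at Severe starting from transient state s. Then h(Severe) = 1 and h(Recovered) = 0. By first-step analysis:
h(Critical) = 0.26·1 + 0.22·h(Critical) + 0.32·h(Mild) + 0.2·0
h(Mild) = 0.24·1 + 0.26·h(Critical) + 0.32·h(Mild) + 0.18·0
Solving: h(Critical) = 0.5671, h(Mild) = 0.5698.
Starting from Critical, the probability is 0.5671.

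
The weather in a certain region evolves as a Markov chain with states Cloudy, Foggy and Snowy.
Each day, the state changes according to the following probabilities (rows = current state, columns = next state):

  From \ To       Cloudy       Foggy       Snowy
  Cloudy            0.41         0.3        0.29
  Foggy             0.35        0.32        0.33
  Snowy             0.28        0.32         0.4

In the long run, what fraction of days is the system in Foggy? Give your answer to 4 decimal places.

0.3131

Let the stationary distribution be π with π = πP and π_1 + π_2 + π_3 = 1.
π_1 = 0.41·π_1 + 0.35·π_2 + 0.28·π_3
π_2 = 0.3·π_1 + 0.32·π_2 + 0.32·π_3
Solving with the normalization constraint gives π = (0.3470, 0.3131, 0.3399).
So the stationary probability of Foggy is 0.3131.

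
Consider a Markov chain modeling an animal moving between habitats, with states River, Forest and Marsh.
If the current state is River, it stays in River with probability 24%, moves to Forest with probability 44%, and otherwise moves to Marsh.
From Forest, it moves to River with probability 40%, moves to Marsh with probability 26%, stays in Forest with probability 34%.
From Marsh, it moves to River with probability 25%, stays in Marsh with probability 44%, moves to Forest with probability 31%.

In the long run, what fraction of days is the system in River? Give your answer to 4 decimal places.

0.3010

Let the stationary distribution be π with π = πP and π_1 + π_2 + π_3 = 1.
π_1 = 0.24·π_1 + 0.4·π_2 + 0.25·π_3
π_2 = 0.44·π_1 + 0.34·π_2 + 0.31·π_3
Solving with the normalization constraint gives π = (0.3010, 0.3599, 0.3391).
So the stationary probability of River is 0.3010.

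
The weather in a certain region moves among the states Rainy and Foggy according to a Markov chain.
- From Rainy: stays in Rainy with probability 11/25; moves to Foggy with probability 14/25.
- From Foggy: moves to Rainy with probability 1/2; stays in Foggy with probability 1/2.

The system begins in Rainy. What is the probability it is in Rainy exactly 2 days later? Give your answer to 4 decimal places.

0.4736

Sum over the intermediate state after 1 day:
P = P(Rainy→Rainy)·P(Rainy→Rainy) + P(Rainy→Foggy)·P(Foggy→Rainy)
  = 0.44×0.44 + 0.56×0.5
  = 0.1936 + 0.2800 = 0.4736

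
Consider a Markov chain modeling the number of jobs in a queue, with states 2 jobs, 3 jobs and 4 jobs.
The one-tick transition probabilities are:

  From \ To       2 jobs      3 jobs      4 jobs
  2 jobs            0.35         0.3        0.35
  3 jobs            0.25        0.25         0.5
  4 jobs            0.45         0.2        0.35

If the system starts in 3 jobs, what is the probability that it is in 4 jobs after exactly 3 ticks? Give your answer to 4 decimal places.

Propagate the distribution vector 3 ticks from 3 jobs.
After 0 ticks: (0.0000, 1.0000, 0.0000)
After 1 tick: (0.2500, 0.2500, 0.5000)
After 2 ticks: (0.3750, 0.2375, 0.3875)
After 3 ticks: (0.3650, 0.2494, 0.3856)
P(in 4 jobs after 3 ticks) = 0.3856

0.3856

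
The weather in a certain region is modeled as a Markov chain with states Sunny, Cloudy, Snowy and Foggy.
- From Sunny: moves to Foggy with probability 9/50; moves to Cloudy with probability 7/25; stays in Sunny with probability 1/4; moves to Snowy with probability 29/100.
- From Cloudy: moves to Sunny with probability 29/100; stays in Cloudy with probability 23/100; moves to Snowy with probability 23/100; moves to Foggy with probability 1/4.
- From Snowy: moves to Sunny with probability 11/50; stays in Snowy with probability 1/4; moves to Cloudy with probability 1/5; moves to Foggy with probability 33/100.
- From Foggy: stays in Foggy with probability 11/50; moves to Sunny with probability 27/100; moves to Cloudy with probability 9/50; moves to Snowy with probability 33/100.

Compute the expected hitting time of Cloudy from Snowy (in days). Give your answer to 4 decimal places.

4.6742

Let t(s) be the expected number of days to first reach Cloudy from state s, with t(Cloudy) = 0. Conditioning on the first day:
t(Sunny) = 1 + 0.25·t(Sunny) + 0.29·t(Snowy) + 0.18·t(Foggy)
t(Snowy) = 1 + 0.22·t(Sunny) + 0.25·t(Snowy) + 0.33·t(Foggy)
t(Foggy) = 1 + 0.27·t(Sunny) + 0.33·t(Snowy) + 0.22·t(Foggy)
Solving: t(Sunny) = 4.2784, t(Snowy) = 4.6742, t(Foggy) = 4.7406.
Expected days from Snowy to Cloudy: 4.6742.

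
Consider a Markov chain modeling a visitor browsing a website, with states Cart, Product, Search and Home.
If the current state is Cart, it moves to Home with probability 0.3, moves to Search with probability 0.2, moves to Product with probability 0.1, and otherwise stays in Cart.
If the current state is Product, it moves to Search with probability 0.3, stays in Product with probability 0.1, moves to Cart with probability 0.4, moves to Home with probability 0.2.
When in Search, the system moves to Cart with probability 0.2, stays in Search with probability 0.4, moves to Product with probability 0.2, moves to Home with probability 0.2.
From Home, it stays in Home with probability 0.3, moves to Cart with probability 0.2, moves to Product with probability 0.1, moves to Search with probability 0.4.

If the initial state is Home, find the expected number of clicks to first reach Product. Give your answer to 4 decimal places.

7.4074

Let t(s) be the expected number of clicks to first reach Product from state s, with t(Product) = 0. Conditioning on the first click:
t(Cart) = 1 + 0.4·t(Cart) + 0.2·t(Search) + 0.3·t(Home)
t(Search) = 1 + 0.2·t(Cart) + 0.4·t(Search) + 0.2·t(Home)
t(Home) = 1 + 0.2·t(Cart) + 0.4·t(Search) + 0.3·t(Home)
Solving: t(Cart) = 7.5926, t(Search) = 6.6667, t(Home) = 7.4074.
Expected clicks from Home to Product: 7.4074.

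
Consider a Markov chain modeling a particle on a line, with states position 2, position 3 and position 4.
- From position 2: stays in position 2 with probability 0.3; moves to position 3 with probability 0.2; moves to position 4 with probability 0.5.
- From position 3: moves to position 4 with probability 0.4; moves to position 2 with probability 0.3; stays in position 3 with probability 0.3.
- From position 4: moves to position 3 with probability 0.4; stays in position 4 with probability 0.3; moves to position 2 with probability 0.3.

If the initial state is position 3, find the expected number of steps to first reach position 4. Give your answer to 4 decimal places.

Let t(s) be the expected number of steps to first reach position 4 from state s, with t(position 4) = 0. Conditioning on the first step:
t(position 2) = 1 + 0.3·t(position 2) + 0.2·t(position 3)
t(position 3) = 1 + 0.3·t(position 2) + 0.3·t(position 3)
Solving: t(position 2) = 2.0930, t(position 3) = 2.3256.
Expected steps from position 3 to position 4: 2.3256.

2.3256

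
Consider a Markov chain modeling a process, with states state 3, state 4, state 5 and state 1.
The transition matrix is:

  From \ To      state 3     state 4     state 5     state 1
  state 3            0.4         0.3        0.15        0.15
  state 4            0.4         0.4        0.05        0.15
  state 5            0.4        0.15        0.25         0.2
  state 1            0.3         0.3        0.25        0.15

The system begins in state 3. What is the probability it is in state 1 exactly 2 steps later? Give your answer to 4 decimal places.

0.1575

Propagate the distribution vector 2 steps from state 3.
After 0 steps: (1.0000, 0.0000, 0.0000, 0.0000)
After 1 step: (0.4000, 0.3000, 0.1500, 0.1500)
After 2 steps: (0.3850, 0.3075, 0.1500, 0.1575)
P(in state 1 after 2 steps) = 0.1575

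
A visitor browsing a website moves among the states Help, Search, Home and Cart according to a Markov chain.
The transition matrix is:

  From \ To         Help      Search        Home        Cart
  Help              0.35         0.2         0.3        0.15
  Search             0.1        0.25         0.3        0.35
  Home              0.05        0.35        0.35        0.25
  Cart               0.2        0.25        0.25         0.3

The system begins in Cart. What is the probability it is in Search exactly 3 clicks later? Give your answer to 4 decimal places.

0.2714

Propagate the distribution vector 3 clicks from Cart.
After 0 clicks: (0.0000, 0.0000, 0.0000, 1.0000)
After 1 click: (0.2000, 0.2500, 0.2500, 0.3000)
After 2 clicks: (0.1675, 0.2650, 0.2975, 0.2700)
After 3 clicks: (0.1540, 0.2714, 0.3014, 0.2733)
P(in Search after 3 clicks) = 0.2714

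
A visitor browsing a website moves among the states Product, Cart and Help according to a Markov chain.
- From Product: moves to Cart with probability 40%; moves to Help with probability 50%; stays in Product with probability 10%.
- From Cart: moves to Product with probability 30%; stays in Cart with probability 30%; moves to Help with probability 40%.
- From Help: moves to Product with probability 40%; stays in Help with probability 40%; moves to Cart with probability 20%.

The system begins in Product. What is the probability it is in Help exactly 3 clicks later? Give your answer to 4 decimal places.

Propagate the distribution vector 3 clicks from Product.
After 0 clicks: (1.0000, 0.0000, 0.0000)
After 1 click: (0.1000, 0.4000, 0.5000)
After 2 clicks: (0.3300, 0.2600, 0.4100)
After 3 clicks: (0.2750, 0.2920, 0.4330)
P(in Help after 3 clicks) = 0.4330

0.4330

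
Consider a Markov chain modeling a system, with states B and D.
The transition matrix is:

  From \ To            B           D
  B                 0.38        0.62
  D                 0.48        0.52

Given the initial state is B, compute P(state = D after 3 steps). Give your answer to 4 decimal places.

0.5642

Propagate the distribution vector 3 steps from B.
After 0 steps: (1.0000, 0.0000)
After 1 step: (0.3800, 0.6200)
After 2 steps: (0.4420, 0.5580)
After 3 steps: (0.4358, 0.5642)
P(in D after 3 steps) = 0.5642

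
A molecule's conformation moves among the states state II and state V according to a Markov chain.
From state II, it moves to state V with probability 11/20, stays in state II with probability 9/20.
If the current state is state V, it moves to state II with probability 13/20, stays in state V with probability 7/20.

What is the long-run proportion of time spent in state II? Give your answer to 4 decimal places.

0.5417

Let the stationary distribution be π with π = πP and π_1 + π_2 = 1.
π_1 = 0.45·π_1 + 0.65·π_2
Solving with the normalization constraint gives π = (0.5417, 0.4583).
So the stationary probability of state II is 0.5417.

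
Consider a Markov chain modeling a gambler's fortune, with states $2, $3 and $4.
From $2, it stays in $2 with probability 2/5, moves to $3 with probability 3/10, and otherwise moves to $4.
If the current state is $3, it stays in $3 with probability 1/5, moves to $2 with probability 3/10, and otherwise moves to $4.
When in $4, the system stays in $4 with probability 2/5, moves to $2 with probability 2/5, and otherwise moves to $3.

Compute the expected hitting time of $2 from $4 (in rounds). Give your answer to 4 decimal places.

Let t(s) be the expected number of rounds to first reach $2 from state s, with t($2) = 0. Conditioning on the first round:
t($3) = 1 + 0.2·t($3) + 0.5·t($4)
t($4) = 1 + 0.2·t($3) + 0.4·t($4)
Solving: t($3) = 2.8947, t($4) = 2.6316.
Expected rounds from $4 to $2: 2.6316.

2.6316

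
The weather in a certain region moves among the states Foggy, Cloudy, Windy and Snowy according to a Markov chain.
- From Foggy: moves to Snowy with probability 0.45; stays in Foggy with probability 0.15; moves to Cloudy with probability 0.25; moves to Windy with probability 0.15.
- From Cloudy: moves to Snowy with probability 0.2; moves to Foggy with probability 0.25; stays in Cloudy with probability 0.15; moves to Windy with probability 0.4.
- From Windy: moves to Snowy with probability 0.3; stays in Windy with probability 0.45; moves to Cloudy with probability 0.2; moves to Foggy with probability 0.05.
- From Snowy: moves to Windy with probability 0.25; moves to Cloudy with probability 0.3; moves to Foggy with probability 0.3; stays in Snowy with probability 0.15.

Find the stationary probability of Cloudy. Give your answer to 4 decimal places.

0.2242

Let the stationary distribution be π with π = πP and π_1 + π_2 + π_3 + π_4 = 1.
π_1 = 0.15·π_1 + 0.25·π_2 + 0.05·π_3 + 0.3·π_4
π_2 = 0.25·π_1 + 0.15·π_2 + 0.2·π_3 + 0.3·π_4
π_3 = 0.15·π_1 + 0.4·π_2 + 0.45·π_3 + 0.25·π_4
Solving with the normalization constraint gives π = (0.1789, 0.2242, 0.3322, 0.2647).
So the stationary probability of Cloudy is 0.2242.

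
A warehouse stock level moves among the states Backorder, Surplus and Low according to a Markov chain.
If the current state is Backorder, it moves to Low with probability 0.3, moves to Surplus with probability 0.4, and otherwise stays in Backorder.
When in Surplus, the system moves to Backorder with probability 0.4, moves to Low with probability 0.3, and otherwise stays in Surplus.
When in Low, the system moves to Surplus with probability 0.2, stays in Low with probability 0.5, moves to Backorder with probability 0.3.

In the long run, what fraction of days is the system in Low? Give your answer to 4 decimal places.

Let the stationary distribution be π with π = πP and π_1 + π_2 + π_3 = 1.
π_1 = 0.3·π_1 + 0.4·π_2 + 0.3·π_3
π_2 = 0.4·π_1 + 0.3·π_2 + 0.2·π_3
Solving with the normalization constraint gives π = (0.3295, 0.2955, 0.3750).
So the stationary probability of Low is 0.3750.

0.3750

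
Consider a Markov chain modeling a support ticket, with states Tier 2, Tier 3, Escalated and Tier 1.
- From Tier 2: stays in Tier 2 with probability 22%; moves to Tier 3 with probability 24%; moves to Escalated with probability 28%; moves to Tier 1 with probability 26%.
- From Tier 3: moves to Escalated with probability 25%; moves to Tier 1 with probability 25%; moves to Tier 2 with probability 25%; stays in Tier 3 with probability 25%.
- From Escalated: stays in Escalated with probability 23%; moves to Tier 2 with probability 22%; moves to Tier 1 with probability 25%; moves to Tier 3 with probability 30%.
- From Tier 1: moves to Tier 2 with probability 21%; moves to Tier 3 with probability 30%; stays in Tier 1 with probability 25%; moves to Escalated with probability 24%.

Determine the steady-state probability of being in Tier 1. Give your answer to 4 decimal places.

0.2523

Let the stationary distribution be π with π = πP and π_1 + π_2 + π_3 + π_4 = 1.
π_1 = 0.22·π_1 + 0.25·π_2 + 0.22·π_3 + 0.21·π_4
π_2 = 0.24·π_1 + 0.25·π_2 + 0.3·π_3 + 0.3·π_4
π_3 = 0.28·π_1 + 0.25·π_2 + 0.23·π_3 + 0.24·π_4
Solving with the normalization constraint gives π = (0.2257, 0.2728, 0.2493, 0.2523).
So the stationary probability of Tier 1 is 0.2523.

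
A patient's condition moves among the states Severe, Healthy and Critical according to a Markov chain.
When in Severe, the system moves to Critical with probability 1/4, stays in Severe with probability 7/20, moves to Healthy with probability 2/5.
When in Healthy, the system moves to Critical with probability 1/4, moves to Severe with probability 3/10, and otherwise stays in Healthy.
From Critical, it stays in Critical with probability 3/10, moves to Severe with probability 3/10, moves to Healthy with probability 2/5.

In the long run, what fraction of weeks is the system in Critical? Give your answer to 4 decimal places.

0.2632

Let the stationary distribution be π with π = πP and π_1 + π_2 + π_3 = 1.
π_1 = 0.35·π_1 + 0.3·π_2 + 0.3·π_3
π_2 = 0.4·π_1 + 0.45·π_2 + 0.4·π_3
Solving with the normalization constraint gives π = (0.3158, 0.4211, 0.2632).
So the stationary probability of Critical is 0.2632.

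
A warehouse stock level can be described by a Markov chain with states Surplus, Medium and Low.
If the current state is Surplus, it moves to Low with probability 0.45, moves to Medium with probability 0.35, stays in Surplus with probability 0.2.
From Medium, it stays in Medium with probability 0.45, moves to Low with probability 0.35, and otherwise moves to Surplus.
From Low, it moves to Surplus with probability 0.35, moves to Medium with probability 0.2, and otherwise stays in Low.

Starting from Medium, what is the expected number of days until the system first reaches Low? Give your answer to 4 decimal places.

Let t(s) be the expected number of days to first reach Low from state s, with t(Low) = 0. Conditioning on the first day:
t(Surplus) = 1 + 0.2·t(Surplus) + 0.35·t(Medium)
t(Medium) = 1 + 0.2·t(Surplus) + 0.45·t(Medium)
Solving: t(Surplus) = 2.4324, t(Medium) = 2.7027.
Expected days from Medium to Low: 2.7027.

2.7027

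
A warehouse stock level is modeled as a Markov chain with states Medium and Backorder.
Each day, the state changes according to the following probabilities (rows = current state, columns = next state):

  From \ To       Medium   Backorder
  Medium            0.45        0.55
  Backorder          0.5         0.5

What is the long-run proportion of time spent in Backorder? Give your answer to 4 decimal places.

0.5238

Let the stationary distribution be π with π = πP and π_1 + π_2 = 1.
π_1 = 0.45·π_1 + 0.5·π_2
Solving with the normalization constraint gives π = (0.4762, 0.5238).
So the stationary probability of Backorder is 0.5238.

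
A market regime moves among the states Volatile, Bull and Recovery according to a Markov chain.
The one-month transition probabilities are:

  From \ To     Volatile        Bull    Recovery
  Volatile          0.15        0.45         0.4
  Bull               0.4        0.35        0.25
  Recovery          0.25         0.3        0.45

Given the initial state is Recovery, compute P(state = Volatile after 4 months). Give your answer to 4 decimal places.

0.2761

Propagate the distribution vector 4 months from Recovery.
After 0 months: (0.0000, 0.0000, 1.0000)
After 1 month: (0.2500, 0.3000, 0.4500)
After 2 months: (0.2700, 0.3525, 0.3775)
After 3 months: (0.2759, 0.3581, 0.3660)
After 4 months: (0.2761, 0.3593, 0.3646)
P(in Volatile after 4 months) = 0.2761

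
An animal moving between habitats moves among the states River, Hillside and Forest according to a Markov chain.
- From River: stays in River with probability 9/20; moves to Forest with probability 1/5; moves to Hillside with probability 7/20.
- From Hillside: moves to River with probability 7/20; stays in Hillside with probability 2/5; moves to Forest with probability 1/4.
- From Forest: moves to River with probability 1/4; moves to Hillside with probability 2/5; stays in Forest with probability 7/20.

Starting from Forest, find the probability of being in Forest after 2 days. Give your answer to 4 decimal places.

0.2725

Sum over the intermediate state after 1 day:
P = P(Forest→River)·P(River→Forest) + P(Forest→Hillside)·P(Hillside→Forest) + P(Forest→Forest)·P(Forest→Forest)
  = 0.25×0.2 + 0.4×0.25 + 0.35×0.35
  = 0.0500 + 0.1000 + 0.1225 = 0.2725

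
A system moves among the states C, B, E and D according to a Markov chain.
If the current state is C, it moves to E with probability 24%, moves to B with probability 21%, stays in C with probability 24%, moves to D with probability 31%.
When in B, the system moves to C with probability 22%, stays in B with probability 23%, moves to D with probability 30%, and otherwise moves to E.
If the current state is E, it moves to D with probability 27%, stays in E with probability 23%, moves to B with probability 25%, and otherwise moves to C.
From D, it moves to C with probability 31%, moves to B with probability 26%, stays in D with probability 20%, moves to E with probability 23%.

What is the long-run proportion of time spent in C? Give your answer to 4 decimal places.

0.2564

Let the stationary distribution be π with π = πP and π_1 + π_2 + π_3 + π_4 = 1.
π_1 = 0.24·π_1 + 0.22·π_2 + 0.25·π_3 + 0.31·π_4
π_2 = 0.21·π_1 + 0.23·π_2 + 0.25·π_3 + 0.26·π_4
π_3 = 0.24·π_1 + 0.25·π_2 + 0.23·π_3 + 0.23·π_4
Solving with the normalization constraint gives π = (0.2564, 0.2377, 0.2373, 0.2686).
So the stationary probability of C is 0.2564.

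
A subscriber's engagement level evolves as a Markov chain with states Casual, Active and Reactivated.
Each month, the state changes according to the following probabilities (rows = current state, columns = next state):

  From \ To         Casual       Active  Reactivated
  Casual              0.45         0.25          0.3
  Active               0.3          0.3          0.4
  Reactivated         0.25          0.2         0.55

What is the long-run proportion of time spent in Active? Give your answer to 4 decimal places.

0.2404

Let the stationary distribution be π with π = πP and π_1 + π_2 + π_3 = 1.
π_1 = 0.45·π_1 + 0.3·π_2 + 0.25·π_3
π_2 = 0.25·π_1 + 0.3·π_2 + 0.2·π_3
Solving with the normalization constraint gives π = (0.3275, 0.2404, 0.4321).
So the stationary probability of Active is 0.2404.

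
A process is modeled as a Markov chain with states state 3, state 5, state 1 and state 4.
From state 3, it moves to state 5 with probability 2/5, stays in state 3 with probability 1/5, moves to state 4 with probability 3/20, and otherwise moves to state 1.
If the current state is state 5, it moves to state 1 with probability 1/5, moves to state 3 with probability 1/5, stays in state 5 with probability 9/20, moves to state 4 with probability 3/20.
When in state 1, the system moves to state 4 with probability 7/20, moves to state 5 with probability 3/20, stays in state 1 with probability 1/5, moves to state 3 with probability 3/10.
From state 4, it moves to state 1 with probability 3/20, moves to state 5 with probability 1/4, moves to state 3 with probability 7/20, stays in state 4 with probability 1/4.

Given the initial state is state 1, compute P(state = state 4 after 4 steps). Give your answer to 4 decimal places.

0.2117

Propagate the distribution vector 4 steps from state 1.
After 0 steps: (0.0000, 0.0000, 1.0000, 0.0000)
After 1 step: (0.3000, 0.1500, 0.2000, 0.3500)
After 2 steps: (0.2725, 0.3050, 0.1975, 0.2250)
After 3 steps: (0.2535, 0.3321, 0.2024, 0.2120)
After 4 steps: (0.2520, 0.3342, 0.2021, 0.2117)
P(in state 4 after 4 steps) = 0.2117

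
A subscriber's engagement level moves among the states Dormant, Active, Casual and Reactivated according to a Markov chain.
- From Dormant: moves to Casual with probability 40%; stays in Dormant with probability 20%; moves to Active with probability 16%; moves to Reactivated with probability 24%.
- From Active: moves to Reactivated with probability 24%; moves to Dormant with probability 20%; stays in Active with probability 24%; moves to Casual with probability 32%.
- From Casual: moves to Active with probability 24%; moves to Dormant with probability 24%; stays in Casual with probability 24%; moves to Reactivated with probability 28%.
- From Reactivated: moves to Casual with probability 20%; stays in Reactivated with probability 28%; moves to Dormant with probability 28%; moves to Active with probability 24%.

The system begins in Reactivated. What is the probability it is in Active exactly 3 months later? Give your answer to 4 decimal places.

0.2216

Propagate the distribution vector 3 months from Reactivated.
After 0 months: (0.0000, 0.0000, 0.0000, 1.0000)
After 1 month: (0.2800, 0.2400, 0.2000, 0.2800)
After 2 months: (0.2304, 0.2176, 0.2928, 0.2592)
After 3 months: (0.2324, 0.2216, 0.2839, 0.2621)
P(in Active after 3 months) = 0.2216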